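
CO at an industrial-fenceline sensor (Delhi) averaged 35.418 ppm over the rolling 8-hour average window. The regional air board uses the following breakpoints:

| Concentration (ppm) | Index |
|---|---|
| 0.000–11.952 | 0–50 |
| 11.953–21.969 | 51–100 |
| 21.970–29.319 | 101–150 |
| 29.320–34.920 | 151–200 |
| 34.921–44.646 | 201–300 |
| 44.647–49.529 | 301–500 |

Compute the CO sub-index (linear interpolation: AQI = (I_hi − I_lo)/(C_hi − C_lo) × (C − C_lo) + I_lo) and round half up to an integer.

206

CO: 35.418 ∈ [34.921, 44.646] ↔ index [201, 300].
201 + (35.418−34.921)·(300−201)/(44.646−34.921) = 201 + 0.497·99/9.725 ≈ 206.06, so AQI = 206.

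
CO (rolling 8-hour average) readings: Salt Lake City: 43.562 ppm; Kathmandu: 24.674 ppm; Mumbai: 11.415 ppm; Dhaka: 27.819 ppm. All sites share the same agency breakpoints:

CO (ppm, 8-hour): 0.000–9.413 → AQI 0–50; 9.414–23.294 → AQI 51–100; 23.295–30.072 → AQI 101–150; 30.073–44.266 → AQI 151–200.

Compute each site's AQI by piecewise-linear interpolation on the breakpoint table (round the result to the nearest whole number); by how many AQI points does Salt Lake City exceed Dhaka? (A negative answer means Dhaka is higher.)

64

Salt Lake City: 43.562 ∈ [30.073, 44.266] ↔ index [151, 200].
151 + (43.562−30.073)·(200−151)/(44.266−30.073) = 151 + 13.489·49/14.193 ≈ 197.57, so AQI = 198.
Kathmandu: 24.674 ∈ [23.295, 30.072] ↔ index [101, 150].
101 + (24.674−23.295)·(150−101)/(30.072−23.295) = 101 + 1.379·49/6.777 ≈ 110.97, so AQI = 111.
Mumbai: 11.415 lies in 9.414–23.294, so I_lo=51, I_hi=100, C_lo=9.414, C_hi=23.294.
(100−51)/(23.294−9.414) × (11.415−9.414) + 51 = 49/13.880 × 2.001 + 51 ≈ 58.06 → 58.
Dhaka: 27.819 lies in 23.295–30.072, so I_lo=101, I_hi=150, C_lo=23.295, C_hi=30.072.
(150−101)/(30.072−23.295) × (27.819−23.295) + 101 = 49/6.777 × 4.524 + 101 ≈ 133.71 → 134.
AQIs: Salt Lake City=198, Kathmandu=111, Mumbai=58, Dhaka=134. Salt Lake City (198) − Dhaka (134) = 64.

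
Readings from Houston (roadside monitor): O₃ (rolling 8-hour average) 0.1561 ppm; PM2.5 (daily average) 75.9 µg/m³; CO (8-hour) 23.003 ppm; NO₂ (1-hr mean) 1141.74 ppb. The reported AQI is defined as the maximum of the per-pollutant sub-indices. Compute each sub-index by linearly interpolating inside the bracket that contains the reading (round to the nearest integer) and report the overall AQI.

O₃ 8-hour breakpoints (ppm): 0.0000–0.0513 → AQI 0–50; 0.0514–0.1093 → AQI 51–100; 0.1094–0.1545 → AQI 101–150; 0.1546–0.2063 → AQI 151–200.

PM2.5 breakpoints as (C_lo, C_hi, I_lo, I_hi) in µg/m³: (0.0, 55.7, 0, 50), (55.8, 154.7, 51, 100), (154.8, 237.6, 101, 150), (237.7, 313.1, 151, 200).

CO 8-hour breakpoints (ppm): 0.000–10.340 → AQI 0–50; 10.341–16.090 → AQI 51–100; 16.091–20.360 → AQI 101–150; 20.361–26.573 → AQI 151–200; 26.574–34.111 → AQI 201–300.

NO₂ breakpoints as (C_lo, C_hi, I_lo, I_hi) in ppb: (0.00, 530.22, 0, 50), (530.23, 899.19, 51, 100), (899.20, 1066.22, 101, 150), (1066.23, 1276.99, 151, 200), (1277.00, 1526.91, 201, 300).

O₃ 0.1561: bracket 0.1546–0.2063 → index 151–200; slope 49/0.0517, offset 0.0015.
AQI = 151 + 49/0.0517·0.0015 ≈ 152.42 ⇒ 152.
PM2.5: 75.9 lies in 55.8–154.7, so I_lo=51, I_hi=100, C_lo=55.8, C_hi=154.7.
(100−51)/(154.7−55.8) × (75.9−55.8) + 51 = 49/98.9 × 20.1 + 51 ≈ 60.96 → 61.
CO: row 20.361–26.573 (AQI 151–200). (200−151)·(23.003−20.361)/(26.573−20.361) + 151 = 49·2.642/6.212 + 151 ≈ 171.84 → 172.
NO₂ 1141.74: bracket 1066.23–1276.99 → index 151–200; slope 49/210.76, offset 75.51.
AQI = 151 + 49/210.76·75.51 ≈ 168.56 ⇒ 169.
Sub-indices: O₃→152, PM2.5→61, CO→172, NO₂→169. Overall AQI = max = 172; dominant pollutant is CO.

172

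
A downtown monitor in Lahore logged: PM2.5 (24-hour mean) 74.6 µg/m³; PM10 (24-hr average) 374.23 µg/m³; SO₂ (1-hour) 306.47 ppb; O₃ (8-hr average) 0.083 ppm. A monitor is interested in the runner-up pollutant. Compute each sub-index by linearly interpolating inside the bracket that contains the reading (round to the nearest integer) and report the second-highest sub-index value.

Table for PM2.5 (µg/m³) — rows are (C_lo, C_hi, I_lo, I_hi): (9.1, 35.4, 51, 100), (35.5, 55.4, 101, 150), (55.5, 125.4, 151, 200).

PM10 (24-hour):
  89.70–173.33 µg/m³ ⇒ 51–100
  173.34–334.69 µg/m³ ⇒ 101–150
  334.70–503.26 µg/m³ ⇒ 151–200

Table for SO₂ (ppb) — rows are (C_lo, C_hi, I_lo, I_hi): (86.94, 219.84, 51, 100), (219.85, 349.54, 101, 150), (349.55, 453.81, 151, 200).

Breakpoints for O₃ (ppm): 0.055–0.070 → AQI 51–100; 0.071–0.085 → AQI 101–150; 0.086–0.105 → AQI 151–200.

PM2.5 74.6: bracket 55.5–125.4 → index 151–200; slope 49/69.9, offset 19.1.
AQI = 151 + 49/69.9·19.1 ≈ 164.39 ⇒ 164.
PM10: 374.23 lies in 334.70–503.26, so I_lo=151, I_hi=200, C_lo=334.70, C_hi=503.26.
(200−151)/(503.26−334.70) × (374.23−334.70) + 151 = 49/168.56 × 39.53 + 151 ≈ 162.49 → 162.
SO₂: 306.47 lies in 219.85–349.54, so I_lo=101, I_hi=150, C_lo=219.85, C_hi=349.54.
(150−101)/(349.54−219.85) × (306.47−219.85) + 101 = 49/129.69 × 86.62 + 101 ≈ 133.73 → 134.
O₃: 0.083 lies in 0.071–0.085, so I_lo=101, I_hi=150, C_lo=0.071, C_hi=0.085.
(150−101)/(0.085−0.071) × (0.083−0.071) + 101 = 49/0.014 × 0.012 + 101 ≈ 143.00 → 143.
Sub-indices: PM2.5→164, PM10→162, SO₂→134, O₃→143. Ranked high→low: 164, 162, 143, 134. Second-highest sub-index = 162.

162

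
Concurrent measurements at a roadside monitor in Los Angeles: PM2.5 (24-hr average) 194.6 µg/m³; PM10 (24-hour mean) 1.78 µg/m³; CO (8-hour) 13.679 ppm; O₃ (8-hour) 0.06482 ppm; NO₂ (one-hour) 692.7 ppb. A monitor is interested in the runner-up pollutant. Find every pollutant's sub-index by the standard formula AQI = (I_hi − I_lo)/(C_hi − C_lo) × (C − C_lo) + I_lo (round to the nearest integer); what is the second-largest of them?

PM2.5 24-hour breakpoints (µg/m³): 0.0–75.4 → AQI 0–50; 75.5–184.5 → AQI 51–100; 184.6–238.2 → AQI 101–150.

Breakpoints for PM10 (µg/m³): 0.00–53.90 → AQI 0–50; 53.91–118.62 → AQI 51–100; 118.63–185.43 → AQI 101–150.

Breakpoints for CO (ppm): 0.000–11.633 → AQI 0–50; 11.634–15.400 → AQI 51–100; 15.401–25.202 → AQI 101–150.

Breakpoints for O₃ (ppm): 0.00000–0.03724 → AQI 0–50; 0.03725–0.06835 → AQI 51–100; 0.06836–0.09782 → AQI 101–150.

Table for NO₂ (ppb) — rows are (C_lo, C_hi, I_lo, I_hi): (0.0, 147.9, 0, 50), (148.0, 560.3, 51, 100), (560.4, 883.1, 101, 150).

PM2.5: 194.6 ∈ [184.6, 238.2] ↔ index [101, 150].
101 + (194.6−184.6)·(150−101)/(238.2−184.6) = 101 + 10.0·49/53.6 ≈ 110.14, so AQI = 110.
PM10: row 0.00–53.90 (AQI 0–50). (50−0)·(1.78−0.00)/(53.90−0.00) + 0 = 50·1.78/53.90 + 0 ≈ 1.65 → 2.
CO: 13.679 ∈ [11.634, 15.400] ↔ index [51, 100].
51 + (13.679−11.634)·(100−51)/(15.400−11.634) = 51 + 2.045·49/3.766 ≈ 77.61, so AQI = 78.
O₃: 0.06482 ∈ [0.03725, 0.06835] ↔ index [51, 100].
51 + (0.06482−0.03725)·(100−51)/(0.06835−0.03725) = 51 + 0.02757·49/0.03110 ≈ 94.44, so AQI = 94.
NO₂: 692.7 lies in 560.4–883.1, so I_lo=101, I_hi=150, C_lo=560.4, C_hi=883.1.
(150−101)/(883.1−560.4) × (692.7−560.4) + 101 = 49/322.7 × 132.3 + 101 ≈ 121.09 → 121.
Sub-indices: PM2.5→110, PM10→2, CO→78, O₃→94, NO₂→121. Ranked high→low: 121, 110, 94, 78, 2. Second-highest sub-index = 110.

110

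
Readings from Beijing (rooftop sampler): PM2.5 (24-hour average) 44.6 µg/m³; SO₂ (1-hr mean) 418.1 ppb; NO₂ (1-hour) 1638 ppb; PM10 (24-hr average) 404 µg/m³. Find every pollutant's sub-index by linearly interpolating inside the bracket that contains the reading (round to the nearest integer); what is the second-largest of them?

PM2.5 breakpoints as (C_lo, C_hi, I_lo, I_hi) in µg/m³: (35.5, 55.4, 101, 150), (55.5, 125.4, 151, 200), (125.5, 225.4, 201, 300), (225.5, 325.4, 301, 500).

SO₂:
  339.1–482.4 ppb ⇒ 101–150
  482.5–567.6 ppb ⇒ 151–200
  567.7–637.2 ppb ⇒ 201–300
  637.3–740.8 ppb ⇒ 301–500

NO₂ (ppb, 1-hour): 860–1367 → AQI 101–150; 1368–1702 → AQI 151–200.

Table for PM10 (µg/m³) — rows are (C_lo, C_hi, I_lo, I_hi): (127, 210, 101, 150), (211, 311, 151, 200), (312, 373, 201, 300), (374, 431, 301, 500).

PM2.5: 44.6 lies in 35.5–55.4, so I_lo=101, I_hi=150, C_lo=35.5, C_hi=55.4.
(150−101)/(55.4−35.5) × (44.6−35.5) + 101 = 49/19.9 × 9.1 + 101 ≈ 123.41 → 123.
SO₂: 418.1 ∈ [339.1, 482.4] ↔ index [101, 150].
101 + (418.1−339.1)·(150−101)/(482.4−339.1) = 101 + 79.0·49/143.3 ≈ 128.01, so AQI = 128.
NO₂: 1638 ∈ [1368, 1702] ↔ index [151, 200].
151 + (1638−1368)·(200−151)/(1702−1368) = 151 + 270·49/334 ≈ 190.61, so AQI = 191.
PM10: 404 ∈ [374, 431] ↔ index [301, 500].
301 + (404−374)·(500−301)/(431−374) = 301 + 30·199/57 ≈ 405.74, so AQI = 406.
Sub-indices: PM2.5→123, SO₂→128, NO₂→191, PM10→406. Ranked high→low: 406, 191, 128, 123. Second-highest sub-index = 191.

191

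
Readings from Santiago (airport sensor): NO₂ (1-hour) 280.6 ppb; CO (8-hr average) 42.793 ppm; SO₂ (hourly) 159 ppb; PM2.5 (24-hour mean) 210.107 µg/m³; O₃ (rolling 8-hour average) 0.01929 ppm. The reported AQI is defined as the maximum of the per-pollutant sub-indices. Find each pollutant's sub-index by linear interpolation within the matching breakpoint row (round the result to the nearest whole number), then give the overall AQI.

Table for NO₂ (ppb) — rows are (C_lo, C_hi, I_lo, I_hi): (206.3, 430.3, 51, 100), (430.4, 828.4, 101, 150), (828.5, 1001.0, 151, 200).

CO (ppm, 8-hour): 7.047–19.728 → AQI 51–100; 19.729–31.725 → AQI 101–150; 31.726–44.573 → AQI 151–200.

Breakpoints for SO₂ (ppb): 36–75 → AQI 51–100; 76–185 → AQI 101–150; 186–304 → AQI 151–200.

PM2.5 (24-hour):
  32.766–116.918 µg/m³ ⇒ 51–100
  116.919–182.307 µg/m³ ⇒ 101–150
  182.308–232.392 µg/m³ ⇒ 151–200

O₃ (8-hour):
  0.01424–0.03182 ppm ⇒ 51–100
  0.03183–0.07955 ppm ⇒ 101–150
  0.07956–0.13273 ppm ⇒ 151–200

NO₂: 280.6 lies in 206.3–430.3, so I_lo=51, I_hi=100, C_lo=206.3, C_hi=430.3.
(100−51)/(430.3−206.3) × (280.6−206.3) + 51 = 49/224.0 × 74.3 + 51 ≈ 67.25 → 67.
CO 42.793: bracket 31.726–44.573 → index 151–200; slope 49/12.847, offset 11.067.
AQI = 151 + 49/12.847·11.067 ≈ 193.21 ⇒ 193.
SO₂ 159: bracket 76–185 → index 101–150; slope 49/109, offset 83.
AQI = 101 + 49/109·83 ≈ 138.31 ⇒ 138.
PM2.5: 210.107 ∈ [182.308, 232.392] ↔ index [151, 200].
151 + (210.107−182.308)·(200−151)/(232.392−182.308) = 151 + 27.799·49/50.084 ≈ 178.20, so AQI = 178.
O₃: row 0.01424–0.03182 (AQI 51–100). (100−51)·(0.01929−0.01424)/(0.03182−0.01424) + 51 = 49·0.00505/0.01758 + 51 ≈ 65.08 → 65.
Sub-indices: NO₂→67, CO→193, SO₂→138, PM2.5→178, O₃→65. Overall AQI = max = 193; dominant pollutant is CO.

193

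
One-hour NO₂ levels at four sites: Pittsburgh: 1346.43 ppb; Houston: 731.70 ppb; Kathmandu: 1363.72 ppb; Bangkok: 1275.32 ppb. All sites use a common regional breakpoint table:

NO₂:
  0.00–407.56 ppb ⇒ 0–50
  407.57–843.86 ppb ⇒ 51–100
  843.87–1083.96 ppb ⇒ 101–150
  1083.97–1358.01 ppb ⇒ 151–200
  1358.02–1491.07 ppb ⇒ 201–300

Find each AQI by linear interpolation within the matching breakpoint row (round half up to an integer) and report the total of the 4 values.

675

Pittsburgh 1346.43: bracket 1083.97–1358.01 → index 151–200; slope 49/274.04, offset 262.46.
AQI = 151 + 49/274.04·262.46 ≈ 197.93 ⇒ 198.
Houston: 731.70 lies in 407.57–843.86, so I_lo=51, I_hi=100, C_lo=407.57, C_hi=843.86.
(100−51)/(843.86−407.57) × (731.70−407.57) + 51 = 49/436.29 × 324.13 + 51 ≈ 87.40 → 87.
Kathmandu: 1363.72 ∈ [1358.02, 1491.07] ↔ index [201, 300].
201 + (1363.72−1358.02)·(300−201)/(1491.07−1358.02) = 201 + 5.70·99/133.05 ≈ 205.24, so AQI = 205.
Bangkok: row 1083.97–1358.01 (AQI 151–200). (200−151)·(1275.32−1083.97)/(1358.01−1083.97) + 151 = 49·191.35/274.04 + 151 ≈ 185.21 → 185.
AQIs: Pittsburgh=198, Houston=87, Kathmandu=205, Bangkok=185. Sum = 198 + 87 + 205 + 185 = 675.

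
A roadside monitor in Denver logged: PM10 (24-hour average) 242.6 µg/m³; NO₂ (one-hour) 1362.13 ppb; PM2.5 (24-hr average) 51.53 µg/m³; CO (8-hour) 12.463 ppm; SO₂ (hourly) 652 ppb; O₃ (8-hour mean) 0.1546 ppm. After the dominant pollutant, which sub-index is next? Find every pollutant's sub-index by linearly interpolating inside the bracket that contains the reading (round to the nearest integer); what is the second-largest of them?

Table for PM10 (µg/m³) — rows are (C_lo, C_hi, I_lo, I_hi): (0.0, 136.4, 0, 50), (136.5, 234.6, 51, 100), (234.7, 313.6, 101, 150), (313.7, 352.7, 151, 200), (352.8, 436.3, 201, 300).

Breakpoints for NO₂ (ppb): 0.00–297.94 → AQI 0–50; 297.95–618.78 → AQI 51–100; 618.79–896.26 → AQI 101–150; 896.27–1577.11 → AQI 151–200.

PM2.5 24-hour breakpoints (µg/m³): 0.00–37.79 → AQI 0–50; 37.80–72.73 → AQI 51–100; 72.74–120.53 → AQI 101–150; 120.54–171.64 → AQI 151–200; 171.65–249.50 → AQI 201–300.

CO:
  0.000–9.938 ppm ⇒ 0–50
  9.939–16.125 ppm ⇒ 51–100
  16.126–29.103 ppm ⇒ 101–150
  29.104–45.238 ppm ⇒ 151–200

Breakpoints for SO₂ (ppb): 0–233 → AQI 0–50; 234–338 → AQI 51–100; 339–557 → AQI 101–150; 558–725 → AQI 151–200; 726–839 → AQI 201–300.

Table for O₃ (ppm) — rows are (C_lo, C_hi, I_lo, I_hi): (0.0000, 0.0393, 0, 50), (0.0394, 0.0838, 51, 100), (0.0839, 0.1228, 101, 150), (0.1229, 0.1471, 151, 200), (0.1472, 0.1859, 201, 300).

PM10 242.6: bracket 234.7–313.6 → index 101–150; slope 49/78.9, offset 7.9.
AQI = 101 + 49/78.9·7.9 ≈ 105.91 ⇒ 106.
NO₂: 1362.13 lies in 896.27–1577.11, so I_lo=151, I_hi=200, C_lo=896.27, C_hi=1577.11.
(200−151)/(1577.11−896.27) × (1362.13−896.27) + 151 = 49/680.84 × 465.86 + 151 ≈ 184.53 → 185.
PM2.5: row 37.80–72.73 (AQI 51–100). (100−51)·(51.53−37.80)/(72.73−37.80) + 51 = 49·13.73/34.93 + 51 ≈ 70.26 → 70.
CO: 12.463 lies in 9.939–16.125, so I_lo=51, I_hi=100, C_lo=9.939, C_hi=16.125.
(100−51)/(16.125−9.939) × (12.463−9.939) + 51 = 49/6.186 × 2.524 + 51 ≈ 70.99 → 71.
SO₂ 652: bracket 558–725 → index 151–200; slope 49/167, offset 94.
AQI = 151 + 49/167·94 ≈ 178.58 ⇒ 179.
O₃: 0.1546 ∈ [0.1472, 0.1859] ↔ index [201, 300].
201 + (0.1546−0.1472)·(300−201)/(0.1859−0.1472) = 201 + 0.0074·99/0.0387 ≈ 219.93, so AQI = 220.
Sub-indices: PM10→106, NO₂→185, PM2.5→70, CO→71, SO₂→179, O₃→220. Ranked high→low: 220, 185, 179, 106, 71, 70. Second-highest sub-index = 185.

185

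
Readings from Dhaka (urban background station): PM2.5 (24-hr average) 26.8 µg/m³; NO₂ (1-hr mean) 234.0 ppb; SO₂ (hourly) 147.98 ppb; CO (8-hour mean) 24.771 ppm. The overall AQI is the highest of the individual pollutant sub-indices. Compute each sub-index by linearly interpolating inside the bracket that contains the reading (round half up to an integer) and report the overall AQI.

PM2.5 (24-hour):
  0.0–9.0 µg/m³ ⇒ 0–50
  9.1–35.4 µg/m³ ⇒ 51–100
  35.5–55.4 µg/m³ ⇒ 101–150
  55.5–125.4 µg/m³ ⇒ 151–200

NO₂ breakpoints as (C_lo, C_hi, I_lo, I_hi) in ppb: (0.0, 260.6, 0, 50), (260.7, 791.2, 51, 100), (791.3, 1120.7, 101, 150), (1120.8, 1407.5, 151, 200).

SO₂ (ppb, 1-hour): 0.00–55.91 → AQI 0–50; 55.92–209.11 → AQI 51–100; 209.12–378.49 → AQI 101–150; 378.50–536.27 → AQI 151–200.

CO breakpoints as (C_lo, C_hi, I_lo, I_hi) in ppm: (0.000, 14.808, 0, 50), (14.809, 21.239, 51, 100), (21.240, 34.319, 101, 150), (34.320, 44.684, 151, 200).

PM2.5: 26.8 ∈ [9.1, 35.4] ↔ index [51, 100].
51 + (26.8−9.1)·(100−51)/(35.4−9.1) = 51 + 17.7·49/26.3 ≈ 83.98, so AQI = 84.
NO₂: 234.0 lies in 0.0–260.6, so I_lo=0, I_hi=50, C_lo=0.0, C_hi=260.6.
(50−0)/(260.6−0.0) × (234.0−0.0) + 0 = 50/260.6 × 234.0 + 0 ≈ 44.90 → 45.
SO₂ 147.98: bracket 55.92–209.11 → index 51–100; slope 49/153.19, offset 92.06.
AQI = 51 + 49/153.19·92.06 ≈ 80.45 ⇒ 80.
CO: row 21.240–34.319 (AQI 101–150). (150−101)·(24.771−21.240)/(34.319−21.240) + 101 = 49·3.531/13.079 + 101 ≈ 114.23 → 114.
Sub-indices: PM2.5→84, NO₂→45, SO₂→80, CO→114. Overall AQI = max = 114; dominant pollutant is CO.
AQI 114: Unhealthy for Sensitive Groups.

114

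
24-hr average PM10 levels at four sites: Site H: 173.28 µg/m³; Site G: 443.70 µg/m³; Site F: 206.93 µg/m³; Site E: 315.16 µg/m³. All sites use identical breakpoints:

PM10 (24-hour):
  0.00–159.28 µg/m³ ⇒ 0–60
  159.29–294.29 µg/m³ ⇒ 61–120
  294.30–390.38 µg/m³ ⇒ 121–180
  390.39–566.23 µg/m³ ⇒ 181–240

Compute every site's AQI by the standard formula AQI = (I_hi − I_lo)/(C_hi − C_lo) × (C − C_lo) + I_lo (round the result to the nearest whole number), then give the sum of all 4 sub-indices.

482

Site H: row 159.29–294.29 (AQI 61–120). (120−61)·(173.28−159.29)/(294.29−159.29) + 61 = 59·13.99/135.00 + 61 ≈ 67.11 → 67.
Site G: row 390.39–566.23 (AQI 181–240). (240−181)·(443.70−390.39)/(566.23−390.39) + 181 = 59·53.31/175.84 + 181 ≈ 198.89 → 199.
Site F: row 159.29–294.29 (AQI 61–120). (120−61)·(206.93−159.29)/(294.29−159.29) + 61 = 59·47.64/135.00 + 61 ≈ 81.82 → 82.
Site E: row 294.30–390.38 (AQI 121–180). (180−121)·(315.16−294.30)/(390.38−294.30) + 121 = 59·20.86/96.08 + 121 ≈ 133.81 → 134.
AQIs: Site H=67, Site G=199, Site F=82, Site E=134. Sum = 67 + 199 + 82 + 134 = 482.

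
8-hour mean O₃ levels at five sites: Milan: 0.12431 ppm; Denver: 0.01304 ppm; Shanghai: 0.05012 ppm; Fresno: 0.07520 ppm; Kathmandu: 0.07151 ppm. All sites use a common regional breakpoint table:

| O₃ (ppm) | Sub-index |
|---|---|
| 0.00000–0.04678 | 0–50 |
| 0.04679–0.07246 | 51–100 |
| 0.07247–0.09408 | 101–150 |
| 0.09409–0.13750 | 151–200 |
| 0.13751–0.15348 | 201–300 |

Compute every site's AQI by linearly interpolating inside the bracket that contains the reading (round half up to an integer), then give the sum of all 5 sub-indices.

461

Milan: 0.12431 lies in 0.09409–0.13750, so I_lo=151, I_hi=200, C_lo=0.09409, C_hi=0.13750.
(200−151)/(0.13750−0.09409) × (0.12431−0.09409) + 151 = 49/0.04341 × 0.03022 + 151 ≈ 185.11 → 185.
Denver 0.01304: bracket 0.00000–0.04678 → index 0–50; slope 50/0.04678, offset 0.01304.
AQI = 0 + 50/0.04678·0.01304 ≈ 13.94 ⇒ 14.
Shanghai: 0.05012 ∈ [0.04679, 0.07246] ↔ index [51, 100].
51 + (0.05012−0.04679)·(100−51)/(0.07246−0.04679) = 51 + 0.00333·49/0.02567 ≈ 57.36, so AQI = 57.
Fresno 0.07520: bracket 0.07247–0.09408 → index 101–150; slope 49/0.02161, offset 0.00273.
AQI = 101 + 49/0.02161·0.00273 ≈ 107.19 ⇒ 107.
Kathmandu: 0.07151 lies in 0.04679–0.07246, so I_lo=51, I_hi=100, C_lo=0.04679, C_hi=0.07246.
(100−51)/(0.07246−0.04679) × (0.07151−0.04679) + 51 = 49/0.02567 × 0.02472 + 51 ≈ 98.19 → 98.
AQIs: Milan=185, Denver=14, Shanghai=57, Fresno=107, Kathmandu=98. Sum = 185 + 14 + 57 + 107 + 98 = 461.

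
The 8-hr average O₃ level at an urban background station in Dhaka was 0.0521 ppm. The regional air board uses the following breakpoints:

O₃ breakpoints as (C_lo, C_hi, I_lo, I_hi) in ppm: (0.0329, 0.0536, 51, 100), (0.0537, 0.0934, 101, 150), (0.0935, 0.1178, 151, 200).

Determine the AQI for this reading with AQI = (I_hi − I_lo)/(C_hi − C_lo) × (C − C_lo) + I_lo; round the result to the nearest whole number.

96

O₃ 0.0521: bracket 0.0329–0.0536 → index 51–100; slope 49/0.0207, offset 0.0192.
AQI = 51 + 49/0.0207·0.0192 ≈ 96.45 ⇒ 96.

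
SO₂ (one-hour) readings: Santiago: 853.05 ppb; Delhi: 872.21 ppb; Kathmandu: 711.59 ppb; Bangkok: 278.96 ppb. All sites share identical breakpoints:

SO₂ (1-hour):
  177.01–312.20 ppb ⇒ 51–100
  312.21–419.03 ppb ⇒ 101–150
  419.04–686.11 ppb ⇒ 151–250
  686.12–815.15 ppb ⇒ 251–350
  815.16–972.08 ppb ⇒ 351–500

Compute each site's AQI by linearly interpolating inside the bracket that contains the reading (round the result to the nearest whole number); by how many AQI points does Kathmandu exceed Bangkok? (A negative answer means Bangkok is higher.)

Santiago: row 815.16–972.08 (AQI 351–500). (500−351)·(853.05−815.16)/(972.08−815.16) + 351 = 149·37.89/156.92 + 351 ≈ 386.98 → 387.
Delhi 872.21: bracket 815.16–972.08 → index 351–500; slope 149/156.92, offset 57.05.
AQI = 351 + 149/156.92·57.05 ≈ 405.17 ⇒ 405.
Kathmandu: row 686.12–815.15 (AQI 251–350). (350−251)·(711.59−686.12)/(815.15−686.12) + 251 = 99·25.47/129.03 + 251 ≈ 270.54 → 271.
Bangkok: 278.96 ∈ [177.01, 312.20] ↔ index [51, 100].
51 + (278.96−177.01)·(100−51)/(312.20−177.01) = 51 + 101.95·49/135.19 ≈ 87.95, so AQI = 88.
AQIs: Santiago=387, Delhi=405, Kathmandu=271, Bangkok=88. Kathmandu (271) − Bangkok (88) = 183.

183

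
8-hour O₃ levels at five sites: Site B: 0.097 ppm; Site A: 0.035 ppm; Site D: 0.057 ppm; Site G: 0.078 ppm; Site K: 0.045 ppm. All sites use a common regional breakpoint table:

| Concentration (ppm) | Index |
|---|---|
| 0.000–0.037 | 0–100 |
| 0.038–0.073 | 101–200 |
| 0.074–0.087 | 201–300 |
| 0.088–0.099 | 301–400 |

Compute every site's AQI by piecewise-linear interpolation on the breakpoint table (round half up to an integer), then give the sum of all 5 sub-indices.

984

Site B: 0.097 lies in 0.088–0.099, so I_lo=301, I_hi=400, C_lo=0.088, C_hi=0.099.
(400−301)/(0.099−0.088) × (0.097−0.088) + 301 = 99/0.011 × 0.009 + 301 ≈ 382.00 → 382.
Site A: 0.035 ∈ [0.000, 0.037] ↔ index [0, 100].
0 + (0.035−0.000)·(100−0)/(0.037−0.000) = 0 + 0.035·100/0.037 ≈ 94.59, so AQI = 95.
Site D: 0.057 lies in 0.038–0.073, so I_lo=101, I_hi=200, C_lo=0.038, C_hi=0.073.
(200−101)/(0.073−0.038) × (0.057−0.038) + 101 = 99/0.035 × 0.019 + 101 ≈ 154.74 → 155.
Site G: 0.078 lies in 0.074–0.087, so I_lo=201, I_hi=300, C_lo=0.074, C_hi=0.087.
(300−201)/(0.087−0.074) × (0.078−0.074) + 201 = 99/0.013 × 0.004 + 201 ≈ 231.46 → 231.
Site K: 0.045 ∈ [0.038, 0.073] ↔ index [101, 200].
101 + (0.045−0.038)·(200−101)/(0.073−0.038) = 101 + 0.007·99/0.035 ≈ 120.80, so AQI = 121.
AQIs: Site B=382, Site A=95, Site D=155, Site G=231, Site K=121. Sum = 382 + 95 + 155 + 231 + 121 = 984.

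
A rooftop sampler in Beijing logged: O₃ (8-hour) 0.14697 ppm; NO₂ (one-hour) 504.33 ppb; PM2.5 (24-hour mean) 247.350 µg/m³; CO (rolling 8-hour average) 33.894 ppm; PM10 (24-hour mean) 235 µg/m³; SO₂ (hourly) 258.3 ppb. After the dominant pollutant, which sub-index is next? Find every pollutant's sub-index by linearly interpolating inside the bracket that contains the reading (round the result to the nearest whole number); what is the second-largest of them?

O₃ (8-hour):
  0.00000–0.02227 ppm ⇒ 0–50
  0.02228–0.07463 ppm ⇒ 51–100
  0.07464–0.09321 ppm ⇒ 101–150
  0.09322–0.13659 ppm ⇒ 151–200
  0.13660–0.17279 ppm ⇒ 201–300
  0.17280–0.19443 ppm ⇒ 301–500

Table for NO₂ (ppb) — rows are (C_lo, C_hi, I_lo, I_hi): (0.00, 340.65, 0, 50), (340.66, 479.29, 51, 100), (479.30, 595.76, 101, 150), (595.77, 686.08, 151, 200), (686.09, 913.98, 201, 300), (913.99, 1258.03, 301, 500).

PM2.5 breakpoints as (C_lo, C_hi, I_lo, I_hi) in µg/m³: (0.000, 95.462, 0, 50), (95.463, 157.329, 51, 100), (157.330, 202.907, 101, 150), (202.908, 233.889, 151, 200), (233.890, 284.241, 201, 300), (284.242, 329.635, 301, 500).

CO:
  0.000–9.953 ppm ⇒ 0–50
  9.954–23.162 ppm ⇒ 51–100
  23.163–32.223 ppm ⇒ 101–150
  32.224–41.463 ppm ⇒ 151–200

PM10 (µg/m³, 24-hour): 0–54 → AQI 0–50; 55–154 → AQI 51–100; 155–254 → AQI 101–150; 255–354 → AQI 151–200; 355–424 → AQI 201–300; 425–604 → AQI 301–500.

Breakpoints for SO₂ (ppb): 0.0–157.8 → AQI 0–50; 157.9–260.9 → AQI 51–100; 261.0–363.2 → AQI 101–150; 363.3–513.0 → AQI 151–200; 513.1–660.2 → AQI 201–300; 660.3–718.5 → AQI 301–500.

227

O₃: 0.14697 ∈ [0.13660, 0.17279] ↔ index [201, 300].
201 + (0.14697−0.13660)·(300−201)/(0.17279−0.13660) = 201 + 0.01037·99/0.03619 ≈ 229.37, so AQI = 229.
NO₂: 504.33 lies in 479.30–595.76, so I_lo=101, I_hi=150, C_lo=479.30, C_hi=595.76.
(150−101)/(595.76−479.30) × (504.33−479.30) + 101 = 49/116.46 × 25.03 + 101 ≈ 111.53 → 112.
PM2.5 247.350: bracket 233.890–284.241 → index 201–300; slope 99/50.351, offset 13.460.
AQI = 201 + 99/50.351·13.460 ≈ 227.47 ⇒ 227.
CO: 33.894 lies in 32.224–41.463, so I_lo=151, I_hi=200, C_lo=32.224, C_hi=41.463.
(200−151)/(41.463−32.224) × (33.894−32.224) + 151 = 49/9.239 × 1.670 + 151 ≈ 159.86 → 160.
PM10: row 155–254 (AQI 101–150). (150−101)·(235−155)/(254−155) + 101 = 49·80/99 + 101 ≈ 140.60 → 141.
SO₂: row 157.9–260.9 (AQI 51–100). (100−51)·(258.3−157.9)/(260.9−157.9) + 51 = 49·100.4/103.0 + 51 ≈ 98.76 → 99.
Sub-indices: O₃→229, NO₂→112, PM2.5→227, CO→160, PM10→141, SO₂→99. Ranked high→low: 229, 227, 160, 141, 112, 99. Second-highest sub-index = 227.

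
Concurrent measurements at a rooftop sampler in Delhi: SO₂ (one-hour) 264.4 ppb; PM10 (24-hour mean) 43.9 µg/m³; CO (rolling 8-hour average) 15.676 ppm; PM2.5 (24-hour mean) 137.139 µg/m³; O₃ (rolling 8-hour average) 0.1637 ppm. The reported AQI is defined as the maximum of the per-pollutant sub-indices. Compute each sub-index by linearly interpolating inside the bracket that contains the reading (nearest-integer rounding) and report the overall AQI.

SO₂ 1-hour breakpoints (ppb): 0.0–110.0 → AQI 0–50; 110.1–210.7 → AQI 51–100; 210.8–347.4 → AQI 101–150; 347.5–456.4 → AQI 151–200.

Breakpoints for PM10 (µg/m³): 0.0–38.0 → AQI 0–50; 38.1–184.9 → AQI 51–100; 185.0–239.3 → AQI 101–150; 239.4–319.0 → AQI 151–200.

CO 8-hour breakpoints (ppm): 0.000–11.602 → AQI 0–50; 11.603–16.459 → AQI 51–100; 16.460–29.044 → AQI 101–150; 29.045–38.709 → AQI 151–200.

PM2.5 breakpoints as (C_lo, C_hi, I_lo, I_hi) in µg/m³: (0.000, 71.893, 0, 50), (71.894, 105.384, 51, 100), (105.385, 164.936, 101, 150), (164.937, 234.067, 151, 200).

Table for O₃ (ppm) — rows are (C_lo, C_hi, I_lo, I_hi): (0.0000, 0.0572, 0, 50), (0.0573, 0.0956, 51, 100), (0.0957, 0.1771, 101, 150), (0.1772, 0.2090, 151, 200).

142

SO₂: 264.4 lies in 210.8–347.4, so I_lo=101, I_hi=150, C_lo=210.8, C_hi=347.4.
(150−101)/(347.4−210.8) × (264.4−210.8) + 101 = 49/136.6 × 53.6 + 101 ≈ 120.23 → 120.
PM10: 43.9 ∈ [38.1, 184.9] ↔ index [51, 100].
51 + (43.9−38.1)·(100−51)/(184.9−38.1) = 51 + 5.8·49/146.8 ≈ 52.94, so AQI = 53.
CO: row 11.603–16.459 (AQI 51–100). (100−51)·(15.676−11.603)/(16.459−11.603) + 51 = 49·4.073/4.856 + 51 ≈ 92.10 → 92.
PM2.5: row 105.385–164.936 (AQI 101–150). (150−101)·(137.139−105.385)/(164.936−105.385) + 101 = 49·31.754/59.551 + 101 ≈ 127.13 → 127.
O₃: 0.1637 lies in 0.0957–0.1771, so I_lo=101, I_hi=150, C_lo=0.0957, C_hi=0.1771.
(150−101)/(0.1771−0.0957) × (0.1637−0.0957) + 101 = 49/0.0814 × 0.0680 + 101 ≈ 141.93 → 142.
Sub-indices: SO₂→120, PM10→53, CO→92, PM2.5→127, O₃→142. Overall AQI = max = 142; dominant pollutant is O₃.
AQI 142: Unhealthy for Sensitive Groups.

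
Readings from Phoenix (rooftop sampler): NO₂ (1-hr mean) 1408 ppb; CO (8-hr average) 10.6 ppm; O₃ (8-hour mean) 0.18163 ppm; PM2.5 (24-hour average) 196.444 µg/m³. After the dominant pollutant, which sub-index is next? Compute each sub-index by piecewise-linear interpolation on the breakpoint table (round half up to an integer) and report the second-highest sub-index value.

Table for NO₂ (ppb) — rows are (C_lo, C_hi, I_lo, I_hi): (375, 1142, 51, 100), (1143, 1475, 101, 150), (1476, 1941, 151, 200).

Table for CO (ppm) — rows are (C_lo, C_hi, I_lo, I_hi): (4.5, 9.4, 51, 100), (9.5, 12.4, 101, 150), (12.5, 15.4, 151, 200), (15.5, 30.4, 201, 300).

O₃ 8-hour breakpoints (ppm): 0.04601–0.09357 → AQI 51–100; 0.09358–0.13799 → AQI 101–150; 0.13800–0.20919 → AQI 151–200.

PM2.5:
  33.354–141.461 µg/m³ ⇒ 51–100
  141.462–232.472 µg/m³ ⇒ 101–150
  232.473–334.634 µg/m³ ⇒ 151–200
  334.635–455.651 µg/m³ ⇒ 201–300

NO₂: row 1143–1475 (AQI 101–150). (150−101)·(1408−1143)/(1475−1143) + 101 = 49·265/332 + 101 ≈ 140.11 → 140.
CO: 10.6 lies in 9.5–12.4, so I_lo=101, I_hi=150, C_lo=9.5, C_hi=12.4.
(150−101)/(12.4−9.5) × (10.6−9.5) + 101 = 49/2.9 × 1.1 + 101 ≈ 119.59 → 120.
O₃ 0.18163: bracket 0.13800–0.20919 → index 151–200; slope 49/0.07119, offset 0.04363.
AQI = 151 + 49/0.07119·0.04363 ≈ 181.03 ⇒ 181.
PM2.5: 196.444 lies in 141.462–232.472, so I_lo=101, I_hi=150, C_lo=141.462, C_hi=232.472.
(150−101)/(232.472−141.462) × (196.444−141.462) + 101 = 49/91.010 × 54.982 + 101 ≈ 130.60 → 131.
Sub-indices: NO₂→140, CO→120, O₃→181, PM2.5→131. Ranked high→low: 181, 140, 131, 120. Second-highest sub-index = 140.

140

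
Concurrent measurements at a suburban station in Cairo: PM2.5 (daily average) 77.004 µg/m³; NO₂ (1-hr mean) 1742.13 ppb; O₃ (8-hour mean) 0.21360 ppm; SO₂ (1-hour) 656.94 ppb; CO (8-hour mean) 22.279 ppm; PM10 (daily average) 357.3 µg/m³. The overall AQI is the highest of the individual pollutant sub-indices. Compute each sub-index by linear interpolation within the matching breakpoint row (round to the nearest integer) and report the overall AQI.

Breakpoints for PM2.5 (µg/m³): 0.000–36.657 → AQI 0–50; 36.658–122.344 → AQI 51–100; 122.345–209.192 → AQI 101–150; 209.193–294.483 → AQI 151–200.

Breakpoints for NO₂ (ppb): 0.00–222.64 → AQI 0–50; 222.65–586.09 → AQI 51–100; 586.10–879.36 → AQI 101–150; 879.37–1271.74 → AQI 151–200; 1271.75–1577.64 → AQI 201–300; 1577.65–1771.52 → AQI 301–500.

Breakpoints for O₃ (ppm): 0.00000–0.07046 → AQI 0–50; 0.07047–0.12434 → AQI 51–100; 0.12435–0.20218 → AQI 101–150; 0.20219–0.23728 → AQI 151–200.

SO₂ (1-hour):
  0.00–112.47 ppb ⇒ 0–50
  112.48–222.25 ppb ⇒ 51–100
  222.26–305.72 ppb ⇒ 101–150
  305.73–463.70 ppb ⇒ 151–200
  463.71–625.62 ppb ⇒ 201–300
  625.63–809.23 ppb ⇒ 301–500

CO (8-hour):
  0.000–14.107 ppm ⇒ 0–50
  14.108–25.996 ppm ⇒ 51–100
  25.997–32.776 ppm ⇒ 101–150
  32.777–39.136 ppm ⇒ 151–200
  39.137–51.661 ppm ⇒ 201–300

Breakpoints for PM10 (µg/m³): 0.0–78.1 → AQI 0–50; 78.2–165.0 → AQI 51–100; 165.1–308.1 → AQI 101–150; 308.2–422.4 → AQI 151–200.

PM2.5: 77.004 ∈ [36.658, 122.344] ↔ index [51, 100].
51 + (77.004−36.658)·(100−51)/(122.344−36.658) = 51 + 40.346·49/85.686 ≈ 74.07, so AQI = 74.
NO₂: row 1577.65–1771.52 (AQI 301–500). (500−301)·(1742.13−1577.65)/(1771.52−1577.65) + 301 = 199·164.48/193.87 + 301 ≈ 469.83 → 470.
O₃: 0.21360 lies in 0.20219–0.23728, so I_lo=151, I_hi=200, C_lo=0.20219, C_hi=0.23728.
(200−151)/(0.23728−0.20219) × (0.21360−0.20219) + 151 = 49/0.03509 × 0.01141 + 151 ≈ 166.93 → 167.
SO₂: 656.94 lies in 625.63–809.23, so I_lo=301, I_hi=500, C_lo=625.63, C_hi=809.23.
(500−301)/(809.23−625.63) × (656.94−625.63) + 301 = 199/183.60 × 31.31 + 301 ≈ 334.94 → 335.
CO 22.279: bracket 14.108–25.996 → index 51–100; slope 49/11.888, offset 8.171.
AQI = 51 + 49/11.888·8.171 ≈ 84.68 ⇒ 85.
PM10: 357.3 lies in 308.2–422.4, so I_lo=151, I_hi=200, C_lo=308.2, C_hi=422.4.
(200−151)/(422.4−308.2) × (357.3−308.2) + 151 = 49/114.2 × 49.1 + 151 ≈ 172.07 → 172.
Sub-indices: PM2.5→74, NO₂→470, O₃→167, SO₂→335, CO→85, PM10→172. Overall AQI = max = 470; dominant pollutant is NO₂.
AQI 470: Hazardous.

470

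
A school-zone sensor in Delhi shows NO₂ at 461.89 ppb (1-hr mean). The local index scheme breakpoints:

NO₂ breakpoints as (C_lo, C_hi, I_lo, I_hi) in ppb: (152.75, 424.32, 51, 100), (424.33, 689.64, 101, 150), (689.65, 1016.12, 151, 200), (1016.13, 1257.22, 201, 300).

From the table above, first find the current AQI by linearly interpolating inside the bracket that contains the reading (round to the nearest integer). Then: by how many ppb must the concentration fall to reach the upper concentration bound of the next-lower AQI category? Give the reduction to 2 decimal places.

NO₂: row 424.33–689.64 (AQI 101–150). (150−101)·(461.89−424.33)/(689.64−424.33) + 101 = 49·37.56/265.31 + 101 ≈ 107.94 → 108.
Current AQI 108 is in the Unhealthy for Sensitive Groups range (101–150). The next-lower category tops out at AQI 100, whose upper concentration bound is 424.32 ppb.
Reduction needed = 461.89 − 424.32 = 37.57 ppb.

37.57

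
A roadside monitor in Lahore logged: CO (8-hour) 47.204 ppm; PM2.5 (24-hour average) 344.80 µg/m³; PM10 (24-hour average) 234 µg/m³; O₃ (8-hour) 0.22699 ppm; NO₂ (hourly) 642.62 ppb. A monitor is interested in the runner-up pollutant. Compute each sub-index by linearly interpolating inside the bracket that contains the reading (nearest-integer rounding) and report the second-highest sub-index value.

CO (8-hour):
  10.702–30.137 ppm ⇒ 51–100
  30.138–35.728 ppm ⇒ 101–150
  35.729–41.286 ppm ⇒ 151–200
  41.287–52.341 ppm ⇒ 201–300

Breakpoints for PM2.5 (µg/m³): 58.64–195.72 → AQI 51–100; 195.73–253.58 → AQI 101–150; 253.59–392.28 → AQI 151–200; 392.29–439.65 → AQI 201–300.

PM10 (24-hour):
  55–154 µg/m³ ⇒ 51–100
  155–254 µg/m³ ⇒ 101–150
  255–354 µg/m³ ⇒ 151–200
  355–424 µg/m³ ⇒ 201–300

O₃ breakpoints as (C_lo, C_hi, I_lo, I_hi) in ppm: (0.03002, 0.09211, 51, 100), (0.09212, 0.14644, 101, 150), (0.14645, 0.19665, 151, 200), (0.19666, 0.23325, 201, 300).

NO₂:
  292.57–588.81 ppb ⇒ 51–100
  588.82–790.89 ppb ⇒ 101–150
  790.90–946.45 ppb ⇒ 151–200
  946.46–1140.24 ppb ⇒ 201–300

CO: 47.204 lies in 41.287–52.341, so I_lo=201, I_hi=300, C_lo=41.287, C_hi=52.341.
(300−201)/(52.341−41.287) × (47.204−41.287) + 201 = 99/11.054 × 5.917 + 201 ≈ 253.99 → 254.
PM2.5: row 253.59–392.28 (AQI 151–200). (200−151)·(344.80−253.59)/(392.28−253.59) + 151 = 49·91.21/138.69 + 151 ≈ 183.23 → 183.
PM10: 234 ∈ [155, 254] ↔ index [101, 150].
101 + (234−155)·(150−101)/(254−155) = 101 + 79·49/99 ≈ 140.10, so AQI = 140.
O₃: 0.22699 lies in 0.19666–0.23325, so I_lo=201, I_hi=300, C_lo=0.19666, C_hi=0.23325.
(300−201)/(0.23325−0.19666) × (0.22699−0.19666) + 201 = 99/0.03659 × 0.03033 + 201 ≈ 283.06 → 283.
NO₂: row 588.82–790.89 (AQI 101–150). (150−101)·(642.62−588.82)/(790.89−588.82) + 101 = 49·53.80/202.07 + 101 ≈ 114.05 → 114.
Sub-indices: CO→254, PM2.5→183, PM10→140, O₃→283, NO₂→114. Ranked high→low: 283, 254, 183, 140, 114. Second-highest sub-index = 254.

254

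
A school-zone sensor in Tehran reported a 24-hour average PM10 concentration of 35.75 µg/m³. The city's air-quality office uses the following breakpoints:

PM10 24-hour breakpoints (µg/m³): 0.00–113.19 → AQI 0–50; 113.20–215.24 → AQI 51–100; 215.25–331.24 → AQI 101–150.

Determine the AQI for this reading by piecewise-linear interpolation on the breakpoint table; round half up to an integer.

PM10: 35.75 lies in 0.00–113.19, so I_lo=0, I_hi=50, C_lo=0.00, C_hi=113.19.
(50−0)/(113.19−0.00) × (35.75−0.00) + 0 = 50/113.19 × 35.75 + 0 ≈ 15.79 → 16.

16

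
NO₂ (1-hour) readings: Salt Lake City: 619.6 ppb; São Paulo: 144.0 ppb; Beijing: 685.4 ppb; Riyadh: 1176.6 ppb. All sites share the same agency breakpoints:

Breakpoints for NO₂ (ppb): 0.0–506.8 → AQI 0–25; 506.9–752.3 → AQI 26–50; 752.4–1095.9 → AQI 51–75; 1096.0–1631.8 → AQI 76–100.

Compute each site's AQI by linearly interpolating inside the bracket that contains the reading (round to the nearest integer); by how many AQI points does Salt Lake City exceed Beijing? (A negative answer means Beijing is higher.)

-6

Salt Lake City 619.6: bracket 506.9–752.3 → index 26–50; slope 24/245.4, offset 112.7.
AQI = 26 + 24/245.4·112.7 ≈ 37.02 ⇒ 37.
São Paulo: row 0.0–506.8 (AQI 0–25). (25−0)·(144.0−0.0)/(506.8−0.0) + 0 = 25·144.0/506.8 + 0 ≈ 7.10 → 7.
Beijing: 685.4 ∈ [506.9, 752.3] ↔ index [26, 50].
26 + (685.4−506.9)·(50−26)/(752.3−506.9) = 26 + 178.5·24/245.4 ≈ 43.46, so AQI = 43.
Riyadh 1176.6: bracket 1096.0–1631.8 → index 76–100; slope 24/535.8, offset 80.6.
AQI = 76 + 24/535.8·80.6 ≈ 79.61 ⇒ 80.
AQIs: Salt Lake City=37, São Paulo=7, Beijing=43, Riyadh=80. Salt Lake City (37) − Beijing (43) = -6.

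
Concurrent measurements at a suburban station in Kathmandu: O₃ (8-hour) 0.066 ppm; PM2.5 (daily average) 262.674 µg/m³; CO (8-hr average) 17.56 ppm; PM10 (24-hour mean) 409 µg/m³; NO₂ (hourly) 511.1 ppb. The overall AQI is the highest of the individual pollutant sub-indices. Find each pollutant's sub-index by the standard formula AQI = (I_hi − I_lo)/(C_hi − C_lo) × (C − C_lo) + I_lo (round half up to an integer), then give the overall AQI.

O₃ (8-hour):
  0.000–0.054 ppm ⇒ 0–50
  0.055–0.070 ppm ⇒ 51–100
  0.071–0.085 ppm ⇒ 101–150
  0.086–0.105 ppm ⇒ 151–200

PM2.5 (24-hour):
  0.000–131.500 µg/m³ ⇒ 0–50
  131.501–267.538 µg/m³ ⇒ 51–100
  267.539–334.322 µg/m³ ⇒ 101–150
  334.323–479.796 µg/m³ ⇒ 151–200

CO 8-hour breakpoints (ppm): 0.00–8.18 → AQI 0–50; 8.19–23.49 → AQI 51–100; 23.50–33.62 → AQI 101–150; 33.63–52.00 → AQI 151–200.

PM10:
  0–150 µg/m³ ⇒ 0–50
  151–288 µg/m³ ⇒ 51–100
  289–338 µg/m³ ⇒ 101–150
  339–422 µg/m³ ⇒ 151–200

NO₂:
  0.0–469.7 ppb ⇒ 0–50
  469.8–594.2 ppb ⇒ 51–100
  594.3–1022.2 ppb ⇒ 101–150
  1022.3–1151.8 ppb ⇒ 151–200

O₃: row 0.055–0.070 (AQI 51–100). (100−51)·(0.066−0.055)/(0.070−0.055) + 51 = 49·0.011/0.015 + 51 ≈ 86.93 → 87.
PM2.5: 262.674 ∈ [131.501, 267.538] ↔ index [51, 100].
51 + (262.674−131.501)·(100−51)/(267.538−131.501) = 51 + 131.173·49/136.037 ≈ 98.25, so AQI = 98.
CO: row 8.19–23.49 (AQI 51–100). (100−51)·(17.56−8.19)/(23.49−8.19) + 51 = 49·9.37/15.30 + 51 ≈ 81.01 → 81.
PM10 409: bracket 339–422 → index 151–200; slope 49/83, offset 70.
AQI = 151 + 49/83·70 ≈ 192.33 ⇒ 192.
NO₂: 511.1 ∈ [469.8, 594.2] ↔ index [51, 100].
51 + (511.1−469.8)·(100−51)/(594.2−469.8) = 51 + 41.3·49/124.4 ≈ 67.27, so AQI = 67.
Sub-indices: O₃→87, PM2.5→98, CO→81, PM10→192, NO₂→67. Overall AQI = max = 192; dominant pollutant is PM10.

192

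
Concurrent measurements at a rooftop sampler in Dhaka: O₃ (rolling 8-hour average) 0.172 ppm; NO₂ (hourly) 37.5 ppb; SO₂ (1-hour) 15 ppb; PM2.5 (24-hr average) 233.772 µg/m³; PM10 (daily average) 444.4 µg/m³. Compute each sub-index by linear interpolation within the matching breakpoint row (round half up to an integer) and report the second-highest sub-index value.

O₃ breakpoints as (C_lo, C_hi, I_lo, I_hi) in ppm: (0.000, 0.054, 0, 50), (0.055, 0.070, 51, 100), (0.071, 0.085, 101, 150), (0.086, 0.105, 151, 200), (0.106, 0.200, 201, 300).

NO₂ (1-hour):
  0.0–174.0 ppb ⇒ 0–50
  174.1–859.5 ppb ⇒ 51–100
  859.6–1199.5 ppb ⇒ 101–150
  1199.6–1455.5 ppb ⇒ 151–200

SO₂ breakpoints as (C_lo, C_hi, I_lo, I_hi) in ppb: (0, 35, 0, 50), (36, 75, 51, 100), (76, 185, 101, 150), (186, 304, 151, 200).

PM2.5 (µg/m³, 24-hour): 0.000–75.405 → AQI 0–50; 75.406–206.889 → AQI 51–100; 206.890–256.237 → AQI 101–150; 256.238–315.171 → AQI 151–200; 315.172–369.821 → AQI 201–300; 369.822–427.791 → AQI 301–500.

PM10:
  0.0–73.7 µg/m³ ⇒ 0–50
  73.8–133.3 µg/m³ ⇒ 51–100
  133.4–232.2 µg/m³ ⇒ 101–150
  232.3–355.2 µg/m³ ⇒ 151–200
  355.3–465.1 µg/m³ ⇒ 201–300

O₃: 0.172 lies in 0.106–0.200, so I_lo=201, I_hi=300, C_lo=0.106, C_hi=0.200.
(300−201)/(0.200−0.106) × (0.172−0.106) + 201 = 99/0.094 × 0.066 + 201 ≈ 270.51 → 271.
NO₂: row 0.0–174.0 (AQI 0–50). (50−0)·(37.5−0.0)/(174.0−0.0) + 0 = 50·37.5/174.0 + 0 ≈ 10.78 → 11.
SO₂: row 0–35 (AQI 0–50). (50−0)·(15−0)/(35−0) + 0 = 50·15/35 + 0 ≈ 21.43 → 21.
PM2.5: 233.772 lies in 206.890–256.237, so I_lo=101, I_hi=150, C_lo=206.890, C_hi=256.237.
(150−101)/(256.237−206.890) × (233.772−206.890) + 101 = 49/49.347 × 26.882 + 101 ≈ 127.69 → 128.
PM10: 444.4 lies in 355.3–465.1, so I_lo=201, I_hi=300, C_lo=355.3, C_hi=465.1.
(300−201)/(465.1−355.3) × (444.4−355.3) + 201 = 99/109.8 × 89.1 + 201 ≈ 281.34 → 281.
Sub-indices: O₃→271, NO₂→11, SO₂→21, PM2.5→128, PM10→281. Ranked high→low: 281, 271, 128, 21, 11. Second-highest sub-index = 271.

271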